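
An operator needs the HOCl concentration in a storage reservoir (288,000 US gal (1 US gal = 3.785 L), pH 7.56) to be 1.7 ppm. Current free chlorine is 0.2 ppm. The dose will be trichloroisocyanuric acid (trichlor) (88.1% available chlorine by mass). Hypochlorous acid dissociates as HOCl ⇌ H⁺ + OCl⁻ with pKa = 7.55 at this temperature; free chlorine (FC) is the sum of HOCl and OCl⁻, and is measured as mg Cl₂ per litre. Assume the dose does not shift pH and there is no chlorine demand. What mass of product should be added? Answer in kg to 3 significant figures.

4.01 kg

Volume: 288,000 US gal × 3.785 L/gal = 1,090,080 L.
[OCl⁻]/[HOCl] = 10^(pH − pKa) = 10^(7.56 − 7.55) = 1.023; fraction as HOCl = 1/(1 + 1.023) = 0.4942.
Free chlorine required for 1.7 ppm HOCl: 1.7 / 0.4942 = 3.44 ppm.
FC to add: 3.44 − 0.2 = 3.24 mg/L as Cl₂.
Cl₂ equivalent: 3.24 mg/L × 1,090,080 L = 3531 g.
Product at 88.1% available Cl: 3531 / 0.881 = 4008 g.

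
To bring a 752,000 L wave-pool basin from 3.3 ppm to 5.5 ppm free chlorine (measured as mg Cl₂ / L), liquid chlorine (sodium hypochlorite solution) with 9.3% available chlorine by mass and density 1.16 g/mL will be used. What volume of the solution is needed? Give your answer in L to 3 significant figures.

15.3 L

Chlorine deficit: 5.5 − 3.3 = 2.2 ppm = 2.2 mg/L as Cl₂.
Cl₂ equivalent needed: 2.2 mg/L × 752,000 L = 1,654,000 mg = 1654 g.
Product at 9.3% available chlorine: 1654 / 0.093 = 17,790 g.
Volume at density 1.16 g/mL: 17,790 g ÷ 1.16 g/mL = 15,340 mL.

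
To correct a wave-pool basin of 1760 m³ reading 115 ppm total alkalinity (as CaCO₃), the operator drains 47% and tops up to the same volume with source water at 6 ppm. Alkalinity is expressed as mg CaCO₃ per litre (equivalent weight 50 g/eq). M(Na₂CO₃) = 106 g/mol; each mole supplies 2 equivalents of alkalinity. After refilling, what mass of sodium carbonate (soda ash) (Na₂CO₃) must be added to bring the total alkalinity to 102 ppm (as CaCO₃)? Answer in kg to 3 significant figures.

Volume: 1760 m³ = 1,760,000 L.
After draining 47% and refilling: 115 × 0.53 + 6 × 0.47 = 63.77 ppm.
Deficit to target: 102 − 63.77 = 38.23 mg/L.
As CaCO₃: 38.23 mg/L × 1,760,000 L = 67,280 g; ÷ 50 g/eq ÷ 2 = 672.8 mol Na₂CO₃.
Mass: 672.8 × 106 = 71,320 g.

71.3 kg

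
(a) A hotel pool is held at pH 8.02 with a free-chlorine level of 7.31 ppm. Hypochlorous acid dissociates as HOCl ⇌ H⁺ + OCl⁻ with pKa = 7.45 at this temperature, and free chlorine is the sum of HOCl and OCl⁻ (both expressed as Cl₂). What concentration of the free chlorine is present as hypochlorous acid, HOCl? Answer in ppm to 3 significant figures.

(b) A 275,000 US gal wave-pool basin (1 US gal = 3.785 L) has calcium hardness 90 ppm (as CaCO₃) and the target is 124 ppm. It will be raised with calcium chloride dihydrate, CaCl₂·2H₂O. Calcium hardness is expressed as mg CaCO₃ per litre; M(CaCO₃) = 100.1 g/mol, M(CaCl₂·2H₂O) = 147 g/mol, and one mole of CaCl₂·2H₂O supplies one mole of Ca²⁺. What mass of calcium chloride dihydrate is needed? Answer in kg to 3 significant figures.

(a) [OCl⁻]/[HOCl] = 10^(pH − pKa) = 10^(8.02 − 7.45) = 10^0.57 = 3.715.
(a) Fraction as HOCl = 1 / (1 + 3.715) = 0.2121.
(a) HOCl = 0.2121 × 7.31 ppm = 1.55 ppm.

(b) Volume: 275,000 US gal × 3.785 L/gal = 1,040,875 L.
(b) Hardness to add: (124 − 90) = 34 mg/L as CaCO₃ × 1,040,875 L = 35,390 g as CaCO₃.
(b) Moles of Ca²⁺ (1 mol Ca²⁺ ≡ 1 mol CaCO₃): 35,390 / 100.1 g/mol = 353.5 mol.
(b) Mass of CaCl₂·2H₂O: 353.5 × 147 = 51,970 g.

(a) 1.55 ppm; (b) 52.0 kg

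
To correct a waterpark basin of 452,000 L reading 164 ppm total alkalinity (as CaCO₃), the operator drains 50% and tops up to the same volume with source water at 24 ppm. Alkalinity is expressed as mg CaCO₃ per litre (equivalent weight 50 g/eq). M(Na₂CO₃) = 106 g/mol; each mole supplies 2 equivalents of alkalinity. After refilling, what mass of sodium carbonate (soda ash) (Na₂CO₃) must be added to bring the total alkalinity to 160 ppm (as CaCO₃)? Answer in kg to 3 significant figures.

After draining 50% and refilling: 164 × 0.50 + 24 × 0.50 = 94 ppm.
Deficit to target: 160 − 94 = 66 mg/L.
As CaCO₃: 66 mg/L × 452,000 L = 29,830 g; ÷ 50 g/eq ÷ 2 = 298.3 mol Na₂CO₃.
Mass: 298.3 × 106 = 31,620 g.

31.6 kg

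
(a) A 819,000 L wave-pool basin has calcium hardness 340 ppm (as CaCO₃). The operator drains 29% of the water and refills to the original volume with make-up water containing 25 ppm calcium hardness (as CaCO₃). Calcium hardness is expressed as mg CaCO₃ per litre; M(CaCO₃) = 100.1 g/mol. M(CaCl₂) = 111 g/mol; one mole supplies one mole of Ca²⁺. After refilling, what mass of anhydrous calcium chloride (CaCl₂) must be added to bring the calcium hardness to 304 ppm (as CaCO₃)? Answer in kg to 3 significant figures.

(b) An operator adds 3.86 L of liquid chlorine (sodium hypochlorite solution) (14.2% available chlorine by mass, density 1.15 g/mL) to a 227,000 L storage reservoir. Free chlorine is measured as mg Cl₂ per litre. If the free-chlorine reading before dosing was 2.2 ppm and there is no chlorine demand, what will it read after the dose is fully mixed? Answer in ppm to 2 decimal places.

(a) 50.3 kg; (b) 4.98 ppm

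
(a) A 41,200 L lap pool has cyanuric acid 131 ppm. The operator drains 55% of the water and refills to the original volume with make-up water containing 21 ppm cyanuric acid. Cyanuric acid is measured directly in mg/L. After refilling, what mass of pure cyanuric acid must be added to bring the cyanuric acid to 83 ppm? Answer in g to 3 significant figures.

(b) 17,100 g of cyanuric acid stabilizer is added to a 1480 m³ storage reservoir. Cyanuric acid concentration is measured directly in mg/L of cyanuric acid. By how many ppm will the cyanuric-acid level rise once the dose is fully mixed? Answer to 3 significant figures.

(a) After draining 55% and refilling: 131 × 0.45 + 21 × 0.55 = 70.5 ppm.
(a) Deficit to target: 83 − 70.5 = 12.5 mg/L.
(a) Mass: 12.5 mg/L × 41,200 L = 515 g cyanuric acid.

(b) Volume: 1480 m³ = 1,480,000 L.
(b) Rise: 17,100 g / 1,480,000 L × 1000 = 11.55 mg/L.

(a) 515 g; (b) 11.6 ppm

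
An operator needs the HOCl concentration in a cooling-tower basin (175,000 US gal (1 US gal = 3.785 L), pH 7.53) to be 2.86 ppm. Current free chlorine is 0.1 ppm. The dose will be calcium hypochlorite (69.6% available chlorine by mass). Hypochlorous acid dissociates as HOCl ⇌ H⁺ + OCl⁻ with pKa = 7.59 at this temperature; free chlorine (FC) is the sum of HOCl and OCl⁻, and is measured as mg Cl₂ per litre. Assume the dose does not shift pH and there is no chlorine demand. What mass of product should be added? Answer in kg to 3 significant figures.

5.00 kg

Volume: 175,000 US gal × 3.785 L/gal = 662,375 L.
[OCl⁻]/[HOCl] = 10^(pH − pKa) = 10^(7.53 − 7.59) = 0.871; fraction as HOCl = 1/(1 + 0.871) = 0.5345.
Free chlorine required for 2.86 ppm HOCl: 2.86 / 0.5345 = 5.351 ppm.
FC to add: 5.351 − 0.1 = 5.251 mg/L as Cl₂.
Cl₂ equivalent: 5.251 mg/L × 662,375 L = 3478 g.
Product at 69.6% available Cl: 3478 / 0.696 = 4997 g.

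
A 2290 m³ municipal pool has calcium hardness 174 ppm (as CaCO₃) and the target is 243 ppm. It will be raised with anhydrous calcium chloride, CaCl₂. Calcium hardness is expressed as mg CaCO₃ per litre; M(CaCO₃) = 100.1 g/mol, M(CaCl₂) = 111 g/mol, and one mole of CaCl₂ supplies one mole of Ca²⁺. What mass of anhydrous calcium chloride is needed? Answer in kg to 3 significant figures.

175 kg

Volume: 2290 m³ = 2,290,000 L.
Hardness to add: (243 − 174) = 69 mg/L as CaCO₃ × 2,290,000 L = 158,000 g as CaCO₃.
Moles of Ca²⁺ (1 mol Ca²⁺ ≡ 1 mol CaCO₃): 158,000 / 100.1 g/mol = 1579 mol.
Mass of CaCl₂: 1579 × 111 = 175,200 g.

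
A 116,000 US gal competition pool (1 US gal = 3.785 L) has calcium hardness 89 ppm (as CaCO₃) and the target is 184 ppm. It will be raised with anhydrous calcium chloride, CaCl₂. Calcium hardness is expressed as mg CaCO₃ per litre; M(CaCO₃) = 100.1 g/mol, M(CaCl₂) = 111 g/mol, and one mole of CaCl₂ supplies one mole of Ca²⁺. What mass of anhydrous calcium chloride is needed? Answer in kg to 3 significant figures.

46.3 kg

Volume: 116,000 US gal × 3.785 L/gal = 439,060 L.
Hardness to add: (184 − 89) = 95 mg/L as CaCO₃ × 439,060 L = 41,710 g as CaCO₃.
Moles of Ca²⁺ (1 mol Ca²⁺ ≡ 1 mol CaCO₃): 41,710 / 100.1 g/mol = 416.7 mol.
Mass of CaCl₂: 416.7 × 111 = 46,250 g.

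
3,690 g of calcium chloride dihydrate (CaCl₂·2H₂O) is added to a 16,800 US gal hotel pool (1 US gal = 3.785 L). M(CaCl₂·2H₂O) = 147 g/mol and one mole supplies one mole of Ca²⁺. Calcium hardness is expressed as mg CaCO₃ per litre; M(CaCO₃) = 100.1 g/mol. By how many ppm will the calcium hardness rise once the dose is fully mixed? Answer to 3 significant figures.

Volume: 16,800 US gal × 3.785 L/gal = 63,588 L.
Moles of Ca²⁺: 3,690 g ÷ 147 g/mol = 25.1 mol.
As CaCO₃: 25.1 mol × 100.1 g/mol = 2513 g.
Rise: 2513 g / 63,588 L × 1000 = 39.52 mg/L.

39.5 ppm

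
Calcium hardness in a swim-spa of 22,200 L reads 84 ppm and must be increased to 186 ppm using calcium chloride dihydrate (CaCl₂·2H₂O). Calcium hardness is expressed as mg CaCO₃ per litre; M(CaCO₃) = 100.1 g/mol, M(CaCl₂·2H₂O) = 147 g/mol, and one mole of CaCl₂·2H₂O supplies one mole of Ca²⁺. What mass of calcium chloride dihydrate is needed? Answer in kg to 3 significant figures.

3.33 kg

Hardness to add: (186 − 84) = 102 mg/L as CaCO₃ × 22,200 L = 2264 g as CaCO₃.
Moles of Ca²⁺ (1 mol Ca²⁺ ≡ 1 mol CaCO₃): 2264 / 100.1 g/mol = 22.62 mol.
Mass of CaCl₂·2H₂O: 22.62 × 147 = 3325 g.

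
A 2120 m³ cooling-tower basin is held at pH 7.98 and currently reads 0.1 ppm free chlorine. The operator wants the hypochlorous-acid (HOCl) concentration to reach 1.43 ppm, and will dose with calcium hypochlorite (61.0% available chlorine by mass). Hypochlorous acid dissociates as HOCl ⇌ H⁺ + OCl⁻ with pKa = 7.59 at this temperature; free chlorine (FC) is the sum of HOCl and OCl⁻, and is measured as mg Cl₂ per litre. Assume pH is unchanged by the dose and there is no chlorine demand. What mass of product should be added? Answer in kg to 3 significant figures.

16.8 kg

Volume: 2120 m³ = 2,120,000 L.
[OCl⁻]/[HOCl] = 10^(pH − pKa) = 10^(7.98 − 7.59) = 2.455; fraction as HOCl = 1/(1 + 2.455) = 0.2895.
Free chlorine required for 1.43 ppm HOCl: 1.43 / 0.2895 = 4.94 ppm.
FC to add: 4.94 − 0.1 = 4.84 mg/L as Cl₂.
Cl₂ equivalent: 4.84 mg/L × 2,120,000 L = 10,260 g.
Product at 61.0% available Cl: 10,260 / 0.61 = 16,820 g.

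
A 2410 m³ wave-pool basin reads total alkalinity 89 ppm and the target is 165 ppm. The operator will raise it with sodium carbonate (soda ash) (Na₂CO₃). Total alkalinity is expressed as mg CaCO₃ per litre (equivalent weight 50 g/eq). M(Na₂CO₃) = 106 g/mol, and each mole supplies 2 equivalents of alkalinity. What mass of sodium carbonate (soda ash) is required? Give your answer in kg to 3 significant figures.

Volume: 2410 m³ = 2,410,000 L.
Alkalinity to add: (165 − 89) = 76 mg/L as CaCO₃ × 2,410,000 L = 183,200 g as CaCO₃.
Equivalents: 183,200 g ÷ 50 g/eq = 3663 eq.
Each mole of Na₂CO₃ supplies 2 eq, so 3663 / 2 = 1832 mol.
Mass: 1832 mol × 106 g/mol = 194,100 g.

194 kg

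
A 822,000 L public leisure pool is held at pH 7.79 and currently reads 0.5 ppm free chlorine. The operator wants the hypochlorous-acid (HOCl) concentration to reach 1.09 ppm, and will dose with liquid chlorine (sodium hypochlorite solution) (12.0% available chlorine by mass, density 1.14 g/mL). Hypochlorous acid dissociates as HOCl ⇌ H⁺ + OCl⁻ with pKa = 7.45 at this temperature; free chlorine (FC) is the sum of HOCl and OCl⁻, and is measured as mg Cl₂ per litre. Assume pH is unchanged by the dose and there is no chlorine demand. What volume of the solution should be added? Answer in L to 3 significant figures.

17.9 L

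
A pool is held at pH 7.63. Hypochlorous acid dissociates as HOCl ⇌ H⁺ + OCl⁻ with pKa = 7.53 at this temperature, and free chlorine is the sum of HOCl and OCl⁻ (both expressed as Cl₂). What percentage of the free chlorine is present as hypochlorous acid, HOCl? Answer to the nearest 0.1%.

44.3%

[OCl⁻]/[HOCl] = 10^(pH − pKa) = 10^(7.63 − 7.53) = 10^0.10 = 1.259.
Fraction as HOCl = 1 / (1 + 1.259) = 0.4427.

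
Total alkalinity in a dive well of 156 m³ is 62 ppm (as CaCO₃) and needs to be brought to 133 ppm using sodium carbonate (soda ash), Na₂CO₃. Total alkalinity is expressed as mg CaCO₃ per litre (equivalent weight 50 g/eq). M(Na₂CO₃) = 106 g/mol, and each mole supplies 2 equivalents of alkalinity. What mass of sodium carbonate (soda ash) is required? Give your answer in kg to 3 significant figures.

Volume: 156 m³ = 156,000 L.
Alkalinity to add: (133 − 62) = 71 mg/L as CaCO₃ × 156,000 L = 11,080 g as CaCO₃.
Equivalents: 11,080 g ÷ 50 g/eq = 221.5 eq.
Each mole of Na₂CO₃ supplies 2 eq, so 221.5 / 2 = 110.8 mol.
Mass: 110.8 mol × 106 g/mol = 11,740 g.

11.7 kg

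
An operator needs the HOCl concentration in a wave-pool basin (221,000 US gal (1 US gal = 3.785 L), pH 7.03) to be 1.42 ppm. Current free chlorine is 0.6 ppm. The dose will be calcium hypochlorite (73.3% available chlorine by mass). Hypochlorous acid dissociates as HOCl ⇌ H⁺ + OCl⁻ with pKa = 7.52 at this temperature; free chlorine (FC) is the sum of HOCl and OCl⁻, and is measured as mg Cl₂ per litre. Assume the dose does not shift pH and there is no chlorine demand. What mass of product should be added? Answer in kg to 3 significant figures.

1.46 kg

Volume: 221,000 US gal × 3.785 L/gal = 836,485 L.
[OCl⁻]/[HOCl] = 10^(pH − pKa) = 10^(7.03 − 7.52) = 0.3236; fraction as HOCl = 1/(1 + 0.3236) = 0.7555.
Free chlorine required for 1.42 ppm HOCl: 1.42 / 0.7555 = 1.88 ppm.
FC to add: 1.88 − 0.6 = 1.28 mg/L as Cl₂.
Cl₂ equivalent: 1.28 mg/L × 836,485 L = 1070 g.
Product at 73.3% available Cl: 1070 / 0.733 = 1460 g.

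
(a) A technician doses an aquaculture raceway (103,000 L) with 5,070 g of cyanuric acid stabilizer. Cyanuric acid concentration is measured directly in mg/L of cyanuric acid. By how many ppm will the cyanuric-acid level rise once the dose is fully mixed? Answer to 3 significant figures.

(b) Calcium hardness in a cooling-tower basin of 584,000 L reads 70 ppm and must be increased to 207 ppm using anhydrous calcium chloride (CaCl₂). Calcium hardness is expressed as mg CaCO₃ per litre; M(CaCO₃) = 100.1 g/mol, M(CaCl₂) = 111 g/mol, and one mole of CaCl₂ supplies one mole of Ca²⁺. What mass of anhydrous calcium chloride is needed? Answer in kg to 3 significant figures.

(a) 49.2 ppm; (b) 88.7 kg

(a) Rise: 5,070 g / 103,000 L × 1000 = 49.22 mg/L.

(b) Hardness to add: (207 − 70) = 137 mg/L as CaCO₃ × 584,000 L = 80,010 g as CaCO₃.
(b) Moles of Ca²⁺ (1 mol Ca²⁺ ≡ 1 mol CaCO₃): 80,010 / 100.1 g/mol = 799.3 mol.
(b) Mass of CaCl₂: 799.3 × 111 = 88,720 g.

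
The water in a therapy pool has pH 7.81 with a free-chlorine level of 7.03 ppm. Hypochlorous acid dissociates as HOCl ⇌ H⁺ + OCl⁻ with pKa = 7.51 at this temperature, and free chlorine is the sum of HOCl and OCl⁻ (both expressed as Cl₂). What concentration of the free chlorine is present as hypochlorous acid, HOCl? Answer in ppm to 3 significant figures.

2.35 ppm

[OCl⁻]/[HOCl] = 10^(pH − pKa) = 10^(7.81 − 7.51) = 10^0.30 = 1.995.
Fraction as HOCl = 1 / (1 + 1.995) = 0.3339.
HOCl = 0.3339 × 7.03 ppm = 2.347 ppm.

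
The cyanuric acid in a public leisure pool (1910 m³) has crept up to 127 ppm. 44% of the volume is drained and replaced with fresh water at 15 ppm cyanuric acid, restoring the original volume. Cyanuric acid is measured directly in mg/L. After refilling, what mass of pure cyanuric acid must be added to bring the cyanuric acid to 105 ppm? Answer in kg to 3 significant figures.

Volume: 1910 m³ = 1,910,000 L.
After draining 44% and refilling: 127 × 0.56 + 15 × 0.44 = 77.72 ppm.
Deficit to target: 105 − 77.72 = 27.28 mg/L.
Mass: 27.28 mg/L × 1,910,000 L = 52,100 g cyanuric acid.

52.1 kg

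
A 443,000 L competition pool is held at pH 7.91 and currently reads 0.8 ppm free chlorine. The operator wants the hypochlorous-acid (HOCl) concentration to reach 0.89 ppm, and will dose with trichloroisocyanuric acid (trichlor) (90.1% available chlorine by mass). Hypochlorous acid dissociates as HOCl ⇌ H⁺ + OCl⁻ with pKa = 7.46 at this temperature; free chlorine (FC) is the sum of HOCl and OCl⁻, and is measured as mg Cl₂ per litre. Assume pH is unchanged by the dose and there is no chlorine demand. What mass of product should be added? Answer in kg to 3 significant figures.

[OCl⁻]/[HOCl] = 10^(pH − pKa) = 10^(7.91 − 7.46) = 2.818; fraction as HOCl = 1/(1 + 2.818) = 0.2619.
Free chlorine required for 0.89 ppm HOCl: 0.89 / 0.2619 = 3.398 ppm.
FC to add: 3.398 − 0.8 = 2.598 mg/L as Cl₂.
Cl₂ equivalent: 2.598 mg/L × 443,000 L = 1151 g.
Product at 90.1% available Cl: 1151 / 0.901 = 1278 g.

1.28 kg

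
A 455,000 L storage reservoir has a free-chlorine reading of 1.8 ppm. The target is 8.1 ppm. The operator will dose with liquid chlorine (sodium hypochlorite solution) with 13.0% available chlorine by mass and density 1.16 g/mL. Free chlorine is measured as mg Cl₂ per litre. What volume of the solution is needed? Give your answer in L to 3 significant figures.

19.0 L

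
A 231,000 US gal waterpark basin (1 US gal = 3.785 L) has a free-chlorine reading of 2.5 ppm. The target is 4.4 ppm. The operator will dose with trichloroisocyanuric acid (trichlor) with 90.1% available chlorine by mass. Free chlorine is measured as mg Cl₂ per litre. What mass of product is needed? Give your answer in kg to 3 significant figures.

Volume: 231,000 US gal × 3.785 L/gal = 874,335 L.
Chlorine deficit: 4.4 − 2.5 = 1.9 ppm = 1.9 mg/L as Cl₂.
Cl₂ equivalent needed: 1.9 mg/L × 874,335 L = 1,661,000 mg = 1661 g.
Product at 90.1% available chlorine: 1661 / 0.901 = 1844 g.

1.84 kg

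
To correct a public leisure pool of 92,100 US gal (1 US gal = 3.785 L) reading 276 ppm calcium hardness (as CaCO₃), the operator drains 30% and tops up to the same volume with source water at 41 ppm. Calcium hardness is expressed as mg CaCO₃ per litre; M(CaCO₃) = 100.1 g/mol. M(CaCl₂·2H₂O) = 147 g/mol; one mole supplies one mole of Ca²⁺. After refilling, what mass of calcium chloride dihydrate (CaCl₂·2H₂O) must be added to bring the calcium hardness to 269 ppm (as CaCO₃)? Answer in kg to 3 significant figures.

Volume: 92,100 US gal × 3.785 L/gal = 348,598 L.
After draining 30% and refilling: 276 × 0.70 + 41 × 0.30 = 205.5 ppm.
Deficit to target: 269 − 205.5 = 63.5 mg/L.
As CaCO₃: 63.5 mg/L × 348,598 L = 22,140 g; ÷ 100.1 = 221.1 mol Ca²⁺.
Mass: 221.1 × 147 = 32,510 g.

32.5 kg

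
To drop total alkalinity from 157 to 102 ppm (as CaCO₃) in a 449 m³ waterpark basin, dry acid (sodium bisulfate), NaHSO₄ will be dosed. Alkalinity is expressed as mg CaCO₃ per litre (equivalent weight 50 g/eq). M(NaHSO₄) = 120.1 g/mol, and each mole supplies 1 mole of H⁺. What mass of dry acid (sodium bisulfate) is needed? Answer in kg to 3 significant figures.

Volume: 449 m³ = 449,000 L.
Alkalinity to neutralize: (157 − 102) = 55 mg/L as CaCO₃ × 449,000 L = 24,700 g as CaCO₃.
Equivalents of H⁺ required: 24,700 ÷ 50 g/eq = 493.9 eq = 493.9 mol NaHSO₄.
Mass of NaHSO₄: 493.9 × 120.1 = 59,320 g.

59.3 kg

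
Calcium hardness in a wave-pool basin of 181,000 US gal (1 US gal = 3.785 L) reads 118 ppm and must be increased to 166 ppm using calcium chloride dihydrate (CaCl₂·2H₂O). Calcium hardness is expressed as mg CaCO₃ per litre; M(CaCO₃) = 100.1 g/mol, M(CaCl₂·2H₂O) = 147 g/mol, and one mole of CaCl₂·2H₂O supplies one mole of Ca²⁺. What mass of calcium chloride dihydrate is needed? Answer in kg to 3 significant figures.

48.3 kg

Volume: 181,000 US gal × 3.785 L/gal = 685,085 L.
Hardness to add: (166 − 118) = 48 mg/L as CaCO₃ × 685,085 L = 32,880 g as CaCO₃.
Moles of Ca²⁺ (1 mol Ca²⁺ ≡ 1 mol CaCO₃): 32,880 / 100.1 g/mol = 328.5 mol.
Mass of CaCl₂·2H₂O: 328.5 × 147 = 48,290 g.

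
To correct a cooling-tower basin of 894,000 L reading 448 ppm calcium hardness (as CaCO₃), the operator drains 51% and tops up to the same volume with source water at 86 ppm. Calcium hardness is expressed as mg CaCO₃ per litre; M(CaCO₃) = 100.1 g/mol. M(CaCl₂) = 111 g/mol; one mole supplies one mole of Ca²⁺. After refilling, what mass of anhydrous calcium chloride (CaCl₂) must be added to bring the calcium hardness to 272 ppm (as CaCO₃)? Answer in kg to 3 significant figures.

After draining 51% and refilling: 448 × 0.49 + 86 × 0.51 = 263.38 ppm.
Deficit to target: 272 − 263.38 = 8.62 mg/L.
As CaCO₃: 8.62 mg/L × 894,000 L = 7706 g; ÷ 100.1 = 76.99 mol Ca²⁺.
Mass: 76.99 × 111 = 8545 g.

8.55 kg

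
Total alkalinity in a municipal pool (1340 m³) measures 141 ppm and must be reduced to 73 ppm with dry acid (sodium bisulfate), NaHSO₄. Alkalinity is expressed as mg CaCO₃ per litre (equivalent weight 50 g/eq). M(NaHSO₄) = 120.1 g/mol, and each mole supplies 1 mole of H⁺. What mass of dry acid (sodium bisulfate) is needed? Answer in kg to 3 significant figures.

Volume: 1340 m³ = 1,340,000 L.
Alkalinity to neutralize: (141 − 73) = 68 mg/L as CaCO₃ × 1,340,000 L = 91,120 g as CaCO₃.
Equivalents of H⁺ required: 91,120 ÷ 50 g/eq = 1822 eq = 1822 mol NaHSO₄.
Mass of NaHSO₄: 1822 × 120.1 = 218,900 g.

219 kg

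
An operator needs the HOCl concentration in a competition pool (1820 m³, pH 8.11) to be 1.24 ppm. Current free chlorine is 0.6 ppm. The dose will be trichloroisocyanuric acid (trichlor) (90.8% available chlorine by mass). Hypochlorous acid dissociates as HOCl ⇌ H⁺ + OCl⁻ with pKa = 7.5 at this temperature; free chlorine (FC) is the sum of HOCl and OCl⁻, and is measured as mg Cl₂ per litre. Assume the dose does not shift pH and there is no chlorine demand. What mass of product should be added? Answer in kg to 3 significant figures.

11.4 kg

Volume: 1820 m³ = 1,820,000 L.
[OCl⁻]/[HOCl] = 10^(pH − pKa) = 10^(8.11 − 7.5) = 4.074; fraction as HOCl = 1/(1 + 4.074) = 0.1971.
Free chlorine required for 1.24 ppm HOCl: 1.24 / 0.1971 = 6.292 ppm.
FC to add: 6.292 − 0.6 = 5.692 mg/L as Cl₂.
Cl₂ equivalent: 5.692 mg/L × 1,820,000 L = 10,360 g.
Product at 90.8% available Cl: 10,360 / 0.908 = 11,410 g.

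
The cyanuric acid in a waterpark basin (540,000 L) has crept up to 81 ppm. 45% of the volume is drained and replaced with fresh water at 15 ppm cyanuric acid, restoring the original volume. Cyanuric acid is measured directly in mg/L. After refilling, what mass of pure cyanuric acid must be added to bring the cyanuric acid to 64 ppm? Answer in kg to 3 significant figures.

After draining 45% and refilling: 81 × 0.55 + 15 × 0.45 = 51.3 ppm.
Deficit to target: 64 − 51.3 = 12.7 mg/L.
Mass: 12.7 mg/L × 540,000 L = 6858 g cyanuric acid.

6.86 kg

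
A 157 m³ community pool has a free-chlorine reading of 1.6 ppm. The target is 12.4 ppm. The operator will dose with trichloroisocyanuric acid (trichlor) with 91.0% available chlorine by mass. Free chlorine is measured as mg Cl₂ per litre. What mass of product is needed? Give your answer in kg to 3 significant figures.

Volume: 157 m³ = 157,000 L.
Chlorine deficit: 12.4 − 1.6 = 10.8 ppm = 10.8 mg/L as Cl₂.
Cl₂ equivalent needed: 10.8 mg/L × 157,000 L = 1,696,000 mg = 1696 g.
Product at 91.0% available chlorine: 1696 / 0.91 = 1863 g.

1.86 kg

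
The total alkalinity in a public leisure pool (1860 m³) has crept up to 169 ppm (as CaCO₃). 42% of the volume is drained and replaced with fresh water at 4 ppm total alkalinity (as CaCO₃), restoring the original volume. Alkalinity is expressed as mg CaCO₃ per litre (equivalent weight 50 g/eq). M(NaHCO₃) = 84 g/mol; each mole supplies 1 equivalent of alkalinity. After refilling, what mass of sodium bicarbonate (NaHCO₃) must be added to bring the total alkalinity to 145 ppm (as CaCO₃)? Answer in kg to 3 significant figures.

142 kg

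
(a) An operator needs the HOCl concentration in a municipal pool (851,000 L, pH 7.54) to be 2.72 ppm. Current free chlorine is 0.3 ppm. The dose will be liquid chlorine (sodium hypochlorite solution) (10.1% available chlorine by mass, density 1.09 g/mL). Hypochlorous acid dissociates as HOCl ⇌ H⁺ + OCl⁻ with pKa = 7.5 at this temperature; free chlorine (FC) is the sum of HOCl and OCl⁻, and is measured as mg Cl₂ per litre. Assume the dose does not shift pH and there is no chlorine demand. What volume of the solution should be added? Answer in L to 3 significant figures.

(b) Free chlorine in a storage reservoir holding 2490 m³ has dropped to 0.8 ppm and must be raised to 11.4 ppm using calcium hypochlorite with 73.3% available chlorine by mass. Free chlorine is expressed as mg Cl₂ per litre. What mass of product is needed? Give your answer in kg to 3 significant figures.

(a) 41.8 L; (b) 36.0 kg

(a) [OCl⁻]/[HOCl] = 10^(pH − pKa) = 10^(7.54 − 7.5) = 1.096; fraction as HOCl = 1/(1 + 1.096) = 0.477.
(a) Free chlorine required for 2.72 ppm HOCl: 2.72 / 0.477 = 5.702 ppm.
(a) FC to add: 5.702 − 0.3 = 5.402 mg/L as Cl₂.
(a) Cl₂ equivalent: 5.402 mg/L × 851,000 L = 4597 g.
(a) Product at 10.1% available Cl: 4597 / 0.101 = 45,520 g.
(a) Volume: 45,520 g ÷ 1.09 g/mL = 41,760 mL.

(b) Volume: 2490 m³ = 2,490,000 L.
(b) Chlorine deficit: 11.4 − 0.8 = 10.6 ppm = 10.6 mg/L as Cl₂.
(b) Cl₂ equivalent needed: 10.6 mg/L × 2,490,000 L = 26,390,000 mg = 26,390 g.
(b) Product at 73.3% available chlorine: 26,390 / 0.733 = 36,010 g.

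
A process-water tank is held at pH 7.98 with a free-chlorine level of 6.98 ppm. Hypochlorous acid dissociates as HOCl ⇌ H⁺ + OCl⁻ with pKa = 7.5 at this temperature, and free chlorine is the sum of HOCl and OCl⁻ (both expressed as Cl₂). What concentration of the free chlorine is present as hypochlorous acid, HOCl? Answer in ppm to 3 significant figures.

[OCl⁻]/[HOCl] = 10^(pH − pKa) = 10^(7.98 − 7.5) = 10^0.48 = 3.02.
Fraction as HOCl = 1 / (1 + 3.02) = 0.2488.
HOCl = 0.2488 × 6.98 ppm = 1.736 ppm.

1.74 ppm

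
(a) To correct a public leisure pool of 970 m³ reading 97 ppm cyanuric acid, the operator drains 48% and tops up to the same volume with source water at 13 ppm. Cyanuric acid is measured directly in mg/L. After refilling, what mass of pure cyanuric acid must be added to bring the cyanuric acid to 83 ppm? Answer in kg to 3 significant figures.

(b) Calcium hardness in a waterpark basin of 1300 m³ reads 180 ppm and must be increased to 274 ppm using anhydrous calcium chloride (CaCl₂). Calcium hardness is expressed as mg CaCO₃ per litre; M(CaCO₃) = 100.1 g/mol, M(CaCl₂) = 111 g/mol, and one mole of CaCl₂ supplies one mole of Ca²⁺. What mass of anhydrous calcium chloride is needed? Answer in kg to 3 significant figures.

(a) Volume: 970 m³ = 970,000 L.
(a) After draining 48% and refilling: 97 × 0.52 + 13 × 0.48 = 56.68 ppm.
(a) Deficit to target: 83 − 56.68 = 26.32 mg/L.
(a) Mass: 26.32 mg/L × 970,000 L = 25,530 g cyanuric acid.

(b) Volume: 1300 m³ = 1,300,000 L.
(b) Hardness to add: (274 − 180) = 94 mg/L as CaCO₃ × 1,300,000 L = 122,200 g as CaCO₃.
(b) Moles of Ca²⁺ (1 mol Ca²⁺ ≡ 1 mol CaCO₃): 122,200 / 100.1 g/mol = 1221 mol.
(b) Mass of CaCl₂: 1221 × 111 = 135,500 g.

(a) 25.5 kg; (b) 136 kg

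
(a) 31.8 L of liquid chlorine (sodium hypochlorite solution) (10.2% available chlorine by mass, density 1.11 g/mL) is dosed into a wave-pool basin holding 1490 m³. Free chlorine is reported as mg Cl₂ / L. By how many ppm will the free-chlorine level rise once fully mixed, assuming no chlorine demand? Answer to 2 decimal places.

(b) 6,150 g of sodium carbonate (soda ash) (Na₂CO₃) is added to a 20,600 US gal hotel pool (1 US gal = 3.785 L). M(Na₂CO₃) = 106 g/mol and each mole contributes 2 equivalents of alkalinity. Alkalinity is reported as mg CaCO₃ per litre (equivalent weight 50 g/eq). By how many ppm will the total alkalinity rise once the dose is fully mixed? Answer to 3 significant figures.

(a) 2.42 ppm; (b) 74.4 ppm

(a) Volume: 1490 m³ = 1,490,000 L.
(a) Mass of solution: 31.8 L × 1000 mL/L × 1.11 g/mL = 35,300 g.
(a) Available chlorine delivered: 35,300 g × 0.102 = 3600 g as Cl₂.
(a) Concentration rise: 3600 g / 1,490,000 L = 2.416 mg/L = 2.42 ppm.

(b) Volume: 20,600 US gal × 3.785 L/gal = 77,971 L.
(b) Moles of Na₂CO₃: 6,150 g ÷ 106 g/mol = 58.02 mol → 116 eq of alkalinity.
(b) As CaCO₃: 116 eq × 50 g/eq = 5802 g.
(b) Rise: 5802 g / 77,971 L × 1000 = 74.41 mg/L.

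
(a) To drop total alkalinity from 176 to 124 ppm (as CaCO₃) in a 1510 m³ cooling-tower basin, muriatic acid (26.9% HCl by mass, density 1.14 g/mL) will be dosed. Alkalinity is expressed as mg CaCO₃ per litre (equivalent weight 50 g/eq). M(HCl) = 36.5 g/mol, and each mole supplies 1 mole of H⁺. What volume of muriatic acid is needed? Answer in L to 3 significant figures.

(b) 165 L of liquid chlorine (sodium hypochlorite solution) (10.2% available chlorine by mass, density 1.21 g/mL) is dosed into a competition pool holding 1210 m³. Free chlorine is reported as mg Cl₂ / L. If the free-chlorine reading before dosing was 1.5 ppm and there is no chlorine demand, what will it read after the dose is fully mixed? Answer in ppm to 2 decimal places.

(a) Volume: 1510 m³ = 1,510,000 L.
(a) Alkalinity to neutralize: (176 − 124) = 52 mg/L as CaCO₃ × 1,510,000 L = 78,520 g as CaCO₃.
(a) Equivalents of H⁺ required: 78,520 ÷ 50 g/eq = 1570 eq = 1570 mol HCl.
(a) Mass of HCl: 1570 × 36.5 = 57,320 g.
(a) Mass of 26.9% solution: 57,320 / 0.269 = 213,100 g.
(a) Volume: 213,100 g ÷ 1.14 g/mL = 186,900 mL.

(b) Volume: 1210 m³ = 1,210,000 L.
(b) Mass of solution: 165 L × 1000 mL/L × 1.21 g/mL = 199,600 g.
(b) Available chlorine delivered: 199,600 g × 0.102 = 20,360 g as Cl₂.
(b) Concentration rise: 20,360 g / 1,210,000 L = 16.83 mg/L = 16.83 ppm.
(b) Final FC: 1.5 + 16.83 = 18.33 ppm.

(a) 187 L; (b) 18.33 ppm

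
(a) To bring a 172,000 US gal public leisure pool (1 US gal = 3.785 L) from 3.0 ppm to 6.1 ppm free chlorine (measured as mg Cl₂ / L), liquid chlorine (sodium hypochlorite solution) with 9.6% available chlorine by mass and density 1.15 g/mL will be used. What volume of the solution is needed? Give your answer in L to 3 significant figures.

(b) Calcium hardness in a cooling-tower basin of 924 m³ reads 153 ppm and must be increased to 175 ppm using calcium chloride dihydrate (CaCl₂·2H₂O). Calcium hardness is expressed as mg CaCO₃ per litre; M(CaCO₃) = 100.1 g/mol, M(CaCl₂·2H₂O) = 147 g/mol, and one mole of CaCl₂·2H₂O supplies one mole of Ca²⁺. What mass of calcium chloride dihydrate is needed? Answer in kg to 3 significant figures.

(a) 18.3 L; (b) 29.9 kg

(a) Volume: 172,000 US gal × 3.785 L/gal = 651,020 L.
(a) Chlorine deficit: 6.1 − 3.0 = 3.1 ppm = 3.1 mg/L as Cl₂.
(a) Cl₂ equivalent needed: 3.1 mg/L × 651,020 L = 2,018,000 mg = 2018 g.
(a) Product at 9.6% available chlorine: 2018 / 0.096 = 21,020 g.
(a) Volume at density 1.15 g/mL: 21,020 g ÷ 1.15 g/mL = 18,280 mL.

(b) Volume: 924 m³ = 924,000 L.
(b) Hardness to add: (175 − 153) = 22 mg/L as CaCO₃ × 924,000 L = 20,330 g as CaCO₃.
(b) Moles of Ca²⁺ (1 mol Ca²⁺ ≡ 1 mol CaCO₃): 20,330 / 100.1 g/mol = 203.1 mol.
(b) Mass of CaCl₂·2H₂O: 203.1 × 147 = 29,850 g.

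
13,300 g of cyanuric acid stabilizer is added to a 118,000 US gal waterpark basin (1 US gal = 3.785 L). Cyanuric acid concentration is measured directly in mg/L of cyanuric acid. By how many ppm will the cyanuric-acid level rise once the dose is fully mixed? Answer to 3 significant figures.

Volume: 118,000 US gal × 3.785 L/gal = 446,630 L.
Rise: 13,300 g / 446,630 L × 1000 = 29.78 mg/L.

29.8 ppm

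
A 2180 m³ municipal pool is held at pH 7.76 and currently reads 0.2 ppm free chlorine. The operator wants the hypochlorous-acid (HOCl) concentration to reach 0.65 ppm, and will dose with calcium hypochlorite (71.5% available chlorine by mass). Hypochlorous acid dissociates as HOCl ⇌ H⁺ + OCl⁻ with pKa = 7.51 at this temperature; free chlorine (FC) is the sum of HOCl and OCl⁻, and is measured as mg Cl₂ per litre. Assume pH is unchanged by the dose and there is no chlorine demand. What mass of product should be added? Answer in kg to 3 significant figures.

Volume: 2180 m³ = 2,180,000 L.
[OCl⁻]/[HOCl] = 10^(pH − pKa) = 10^(7.76 − 7.51) = 1.778; fraction as HOCl = 1/(1 + 1.778) = 0.3599.
Free chlorine required for 0.65 ppm HOCl: 0.65 / 0.3599 = 1.806 ppm.
FC to add: 1.806 − 0.2 = 1.606 mg/L as Cl₂.
Cl₂ equivalent: 1.606 mg/L × 2,180,000 L = 3501 g.
Product at 71.5% available Cl: 3501 / 0.715 = 4896 g.

4.90 kg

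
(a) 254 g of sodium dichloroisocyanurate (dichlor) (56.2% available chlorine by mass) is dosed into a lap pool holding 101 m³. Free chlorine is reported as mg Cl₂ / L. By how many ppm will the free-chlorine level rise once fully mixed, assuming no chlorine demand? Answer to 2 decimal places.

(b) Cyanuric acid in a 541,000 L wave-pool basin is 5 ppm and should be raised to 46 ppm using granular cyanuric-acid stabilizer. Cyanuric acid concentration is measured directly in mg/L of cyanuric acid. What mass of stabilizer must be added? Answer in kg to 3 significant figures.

(a) Volume: 101 m³ = 101,000 L.
(a) Available chlorine delivered: 254 g × 0.562 = 142.7 g as Cl₂.
(a) Concentration rise: 142.7 g / 101,000 L = 1.413 mg/L = 1.41 ppm.

(b) CYA to add: (46 − 5) = 41 mg/L × 541,000 L = 22,180 g cyanuric acid.

(a) 1.41 ppm; (b) 22.2 kg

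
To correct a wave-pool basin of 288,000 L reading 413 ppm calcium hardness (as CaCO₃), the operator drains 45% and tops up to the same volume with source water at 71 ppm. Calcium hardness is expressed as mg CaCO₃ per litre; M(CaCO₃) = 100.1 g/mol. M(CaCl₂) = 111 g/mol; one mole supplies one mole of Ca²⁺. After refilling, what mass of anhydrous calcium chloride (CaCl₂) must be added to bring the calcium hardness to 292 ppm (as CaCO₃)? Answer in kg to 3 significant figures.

10.5 kg

After draining 45% and refilling: 413 × 0.55 + 71 × 0.45 = 259.1 ppm.
Deficit to target: 292 − 259.1 = 32.9 mg/L.
As CaCO₃: 32.9 mg/L × 288,000 L = 9475 g; ÷ 100.1 = 94.66 mol Ca²⁺.
Mass: 94.66 × 111 = 10,510 g.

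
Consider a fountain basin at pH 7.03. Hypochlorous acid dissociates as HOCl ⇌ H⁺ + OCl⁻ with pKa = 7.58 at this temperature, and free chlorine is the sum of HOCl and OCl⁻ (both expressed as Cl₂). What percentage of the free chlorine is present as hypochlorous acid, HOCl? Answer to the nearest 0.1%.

[OCl⁻]/[HOCl] = 10^(pH − pKa) = 10^(7.03 − 7.58) = 10^-0.55 = 0.2818.
Fraction as HOCl = 1 / (1 + 0.2818) = 0.7801.

78.0%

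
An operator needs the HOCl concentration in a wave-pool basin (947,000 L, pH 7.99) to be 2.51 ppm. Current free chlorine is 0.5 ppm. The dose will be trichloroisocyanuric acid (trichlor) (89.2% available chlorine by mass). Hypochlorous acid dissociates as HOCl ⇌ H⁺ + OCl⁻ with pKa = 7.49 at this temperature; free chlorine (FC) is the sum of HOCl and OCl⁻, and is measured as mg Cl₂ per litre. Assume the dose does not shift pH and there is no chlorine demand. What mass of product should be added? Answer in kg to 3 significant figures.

10.6 kg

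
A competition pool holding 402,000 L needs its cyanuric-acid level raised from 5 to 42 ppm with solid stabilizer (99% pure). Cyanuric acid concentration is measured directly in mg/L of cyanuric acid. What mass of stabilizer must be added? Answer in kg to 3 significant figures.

CYA to add: (42 − 5) = 37 mg/L × 402,000 L = 14,870 g cyanuric acid.
At 99% purity: 14,870 / 0.99 = 15,020 g product.

15.0 kg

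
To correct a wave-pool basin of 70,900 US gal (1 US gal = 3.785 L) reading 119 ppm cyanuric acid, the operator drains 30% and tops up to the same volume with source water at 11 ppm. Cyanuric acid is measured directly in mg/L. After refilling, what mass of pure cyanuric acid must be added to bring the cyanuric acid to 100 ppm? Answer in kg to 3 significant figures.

3.60 kg

Volume: 70,900 US gal × 3.785 L/gal = 268,356 L.
After draining 30% and refilling: 119 × 0.70 + 11 × 0.30 = 86.6 ppm.
Deficit to target: 100 − 86.6 = 13.4 mg/L.
Mass: 13.4 mg/L × 268,356 L = 3596 g cyanuric acid.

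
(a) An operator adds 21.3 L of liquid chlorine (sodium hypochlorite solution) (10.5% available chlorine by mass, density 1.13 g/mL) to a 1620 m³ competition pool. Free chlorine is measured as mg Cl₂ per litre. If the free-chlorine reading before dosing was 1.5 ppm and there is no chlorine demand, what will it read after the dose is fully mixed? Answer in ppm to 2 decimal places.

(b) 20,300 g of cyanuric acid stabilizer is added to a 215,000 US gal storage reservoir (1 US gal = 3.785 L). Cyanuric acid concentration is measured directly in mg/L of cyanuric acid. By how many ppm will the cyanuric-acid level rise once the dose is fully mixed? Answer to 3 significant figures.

(a) 3.06 ppm; (b) 24.9 ppm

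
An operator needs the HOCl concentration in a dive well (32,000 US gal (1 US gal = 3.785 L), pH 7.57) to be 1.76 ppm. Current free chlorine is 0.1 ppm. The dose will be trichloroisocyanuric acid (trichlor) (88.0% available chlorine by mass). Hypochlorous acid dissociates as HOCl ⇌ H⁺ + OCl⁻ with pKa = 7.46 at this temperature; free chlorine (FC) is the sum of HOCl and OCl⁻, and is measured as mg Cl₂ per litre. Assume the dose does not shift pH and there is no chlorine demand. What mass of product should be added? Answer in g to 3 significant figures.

541 g

Volume: 32,000 US gal × 3.785 L/gal = 121,120 L.
[OCl⁻]/[HOCl] = 10^(pH − pKa) = 10^(7.57 − 7.46) = 1.288; fraction as HOCl = 1/(1 + 1.288) = 0.437.
Free chlorine required for 1.76 ppm HOCl: 1.76 / 0.437 = 4.027 ppm.
FC to add: 4.027 − 0.1 = 3.927 mg/L as Cl₂.
Cl₂ equivalent: 3.927 mg/L × 121,120 L = 475.7 g.
Product at 88.0% available Cl: 475.7 / 0.88 = 540.5 g.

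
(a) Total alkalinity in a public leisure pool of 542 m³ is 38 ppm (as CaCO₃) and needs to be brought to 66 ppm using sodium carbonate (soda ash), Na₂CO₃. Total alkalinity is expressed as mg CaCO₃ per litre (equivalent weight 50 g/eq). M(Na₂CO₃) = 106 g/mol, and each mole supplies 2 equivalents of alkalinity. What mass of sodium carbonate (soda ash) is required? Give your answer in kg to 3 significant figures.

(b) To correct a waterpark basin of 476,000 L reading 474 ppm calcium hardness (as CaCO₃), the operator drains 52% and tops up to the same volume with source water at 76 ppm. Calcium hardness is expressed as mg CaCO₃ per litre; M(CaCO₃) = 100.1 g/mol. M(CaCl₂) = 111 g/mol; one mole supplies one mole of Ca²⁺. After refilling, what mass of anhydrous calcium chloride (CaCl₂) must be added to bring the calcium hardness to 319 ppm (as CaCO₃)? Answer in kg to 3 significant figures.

(a) 16.1 kg; (b) 27.4 kg

(a) Volume: 542 m³ = 542,000 L.
(a) Alkalinity to add: (66 − 38) = 28 mg/L as CaCO₃ × 542,000 L = 15,180 g as CaCO₃.
(a) Equivalents: 15,180 g ÷ 50 g/eq = 303.5 eq.
(a) Each mole of Na₂CO₃ supplies 2 eq, so 303.5 / 2 = 151.8 mol.
(a) Mass: 151.8 mol × 106 g/mol = 16,090 g.

(b) After draining 52% and refilling: 474 × 0.48 + 76 × 0.52 = 267.04 ppm.
(b) Deficit to target: 319 − 267.04 = 51.96 mg/L.
(b) As CaCO₃: 51.96 mg/L × 476,000 L = 24,730 g; ÷ 100.1 = 247.1 mol Ca²⁺.
(b) Mass: 247.1 × 111 = 27,430 g.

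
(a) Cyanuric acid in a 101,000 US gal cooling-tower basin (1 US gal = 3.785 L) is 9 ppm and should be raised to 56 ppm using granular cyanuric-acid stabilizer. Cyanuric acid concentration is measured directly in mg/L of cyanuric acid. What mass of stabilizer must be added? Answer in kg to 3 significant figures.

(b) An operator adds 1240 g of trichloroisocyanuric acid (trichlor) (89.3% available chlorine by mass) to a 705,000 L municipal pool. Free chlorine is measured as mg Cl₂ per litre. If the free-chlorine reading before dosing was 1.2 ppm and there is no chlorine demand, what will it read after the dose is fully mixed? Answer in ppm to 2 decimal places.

(a) Volume: 101,000 US gal × 3.785 L/gal = 382,285 L.
(a) CYA to add: (56 − 9) = 47 mg/L × 382,285 L = 17,970 g cyanuric acid.

(b) Available chlorine delivered: 1240 g × 0.893 = 1107 g as Cl₂.
(b) Concentration rise: 1107 g / 705,000 L = 1.571 mg/L = 1.57 ppm.
(b) Final FC: 1.2 + 1.57 = 2.77 ppm.

(a) 18.0 kg; (b) 2.77 ppm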